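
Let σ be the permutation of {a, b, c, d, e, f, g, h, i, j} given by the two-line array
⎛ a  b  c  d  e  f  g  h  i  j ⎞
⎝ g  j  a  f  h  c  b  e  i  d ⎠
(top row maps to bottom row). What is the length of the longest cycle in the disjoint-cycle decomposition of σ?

7

Decomposing into disjoint cycles gives (a, g, b, j, d, f, c)(e, h); the longest has length 7.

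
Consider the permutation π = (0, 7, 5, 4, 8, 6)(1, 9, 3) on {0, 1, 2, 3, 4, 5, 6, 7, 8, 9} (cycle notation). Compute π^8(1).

3

1 lies in the 3-cycle (1, 9, 3).
Since the cycle has length 3, π^8 acts on it the same as π^2 (8 mod 3 = 2).
Advancing 2 steps from 1: 1 → 9 → 3.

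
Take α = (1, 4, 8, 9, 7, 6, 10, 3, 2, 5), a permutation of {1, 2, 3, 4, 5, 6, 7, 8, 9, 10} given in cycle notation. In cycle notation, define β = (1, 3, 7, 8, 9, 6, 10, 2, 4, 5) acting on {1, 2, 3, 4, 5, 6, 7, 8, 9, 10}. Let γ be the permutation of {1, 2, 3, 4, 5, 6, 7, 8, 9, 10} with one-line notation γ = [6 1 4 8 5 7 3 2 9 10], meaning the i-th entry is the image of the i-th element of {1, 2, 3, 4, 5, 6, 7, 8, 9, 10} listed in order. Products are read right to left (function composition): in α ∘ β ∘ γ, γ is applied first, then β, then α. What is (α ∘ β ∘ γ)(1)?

3

(α ∘ β ∘ γ)(1) = α(β(γ(1))). γ(1) = 6, then β(6) = 10, then α(10) = 3, so the result is 3.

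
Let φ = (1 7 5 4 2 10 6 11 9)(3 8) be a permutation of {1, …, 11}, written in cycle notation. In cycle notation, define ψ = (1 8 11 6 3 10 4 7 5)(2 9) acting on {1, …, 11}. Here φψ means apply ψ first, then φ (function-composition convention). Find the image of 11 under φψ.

11

First apply ψ: ψ(11) = 6, then φ(6) = 11. Thus (φψ)(11) = 11.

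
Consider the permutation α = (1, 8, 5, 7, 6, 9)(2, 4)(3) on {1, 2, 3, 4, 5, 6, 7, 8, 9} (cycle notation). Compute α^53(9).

9 lies in the 6-cycle (1, 8, 5, 7, 6, 9).
Since the cycle has length 6, α^53 acts on it the same as α^5 (53 mod 6 = 5).
Stepping 5 places around the cycle: 9 → 1 → 8 → 5 → 7 → 6.

6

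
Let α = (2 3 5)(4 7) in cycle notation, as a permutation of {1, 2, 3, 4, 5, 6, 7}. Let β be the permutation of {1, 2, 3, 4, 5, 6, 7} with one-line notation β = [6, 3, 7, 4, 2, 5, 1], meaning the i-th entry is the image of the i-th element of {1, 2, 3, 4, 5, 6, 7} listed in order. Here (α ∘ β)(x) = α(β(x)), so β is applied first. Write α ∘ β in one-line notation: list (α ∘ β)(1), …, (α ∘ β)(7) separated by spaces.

Chase each element through β then α: 1 → 6 → 6; 2 → 3 → 5; 3 → 7 → 4; 4 → 4 → 7; 5 → 2 → 3; 6 → 5 → 2; 7 → 1 → 1.
So α ∘ β in one-line form is 6 5 4 7 3 2 1.

6 5 4 7 3 2 1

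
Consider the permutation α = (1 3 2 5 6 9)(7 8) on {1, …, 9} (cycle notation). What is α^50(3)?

5

3 lies in the 6-cycle (1 3 2 5 6 9).
Powers repeat with period 6 on this cycle, and 50 mod 6 = 2, so α^50(3) = α^2(3).
Advancing 2 steps from 3: 3 → 2 → 5.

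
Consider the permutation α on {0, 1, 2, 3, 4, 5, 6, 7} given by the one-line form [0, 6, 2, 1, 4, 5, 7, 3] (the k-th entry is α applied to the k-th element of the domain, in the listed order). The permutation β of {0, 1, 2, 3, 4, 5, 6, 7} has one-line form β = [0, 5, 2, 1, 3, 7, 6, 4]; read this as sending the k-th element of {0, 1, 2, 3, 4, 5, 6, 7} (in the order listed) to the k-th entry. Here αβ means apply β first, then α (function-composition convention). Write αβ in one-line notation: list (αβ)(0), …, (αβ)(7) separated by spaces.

For each element, apply β then α: 0 → 0 → 0; 1 → 5 → 5; 2 → 2 → 2; 3 → 1 → 6; 4 → 3 → 1; 5 → 7 → 3; 6 → 6 → 7; 7 → 4 → 4.
Collecting the images, αβ = [0 5 2 6 1 3 7 4].

0 5 2 6 1 3 7 4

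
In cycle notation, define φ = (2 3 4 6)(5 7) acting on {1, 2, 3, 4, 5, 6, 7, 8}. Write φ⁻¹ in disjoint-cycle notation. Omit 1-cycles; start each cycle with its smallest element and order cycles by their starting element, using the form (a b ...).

Inverting a permutation written in cycle notation just reverses the order within every cycle.
Reversing each cycle of φ and rotating so the smallest element leads gives (2 6 4 3)(5 7).

(2 6 4 3)(5 7)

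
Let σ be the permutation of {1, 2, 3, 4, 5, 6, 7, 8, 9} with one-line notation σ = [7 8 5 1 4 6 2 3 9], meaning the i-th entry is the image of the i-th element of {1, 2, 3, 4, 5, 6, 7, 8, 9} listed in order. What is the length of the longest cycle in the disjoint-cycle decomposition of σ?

Decomposing into disjoint cycles gives (1 7 2 8 3 5 4); the longest has length 7.

7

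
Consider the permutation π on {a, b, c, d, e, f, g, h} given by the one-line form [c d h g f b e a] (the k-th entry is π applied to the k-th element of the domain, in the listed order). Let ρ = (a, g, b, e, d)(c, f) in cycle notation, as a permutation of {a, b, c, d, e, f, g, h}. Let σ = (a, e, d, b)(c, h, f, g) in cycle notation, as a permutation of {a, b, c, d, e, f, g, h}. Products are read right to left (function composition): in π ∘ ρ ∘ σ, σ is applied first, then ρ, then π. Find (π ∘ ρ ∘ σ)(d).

(π ∘ ρ ∘ σ)(d) = π(ρ(σ(d))). σ(d) = b, then ρ(b) = e, then π(e) = f, so the result is f.

f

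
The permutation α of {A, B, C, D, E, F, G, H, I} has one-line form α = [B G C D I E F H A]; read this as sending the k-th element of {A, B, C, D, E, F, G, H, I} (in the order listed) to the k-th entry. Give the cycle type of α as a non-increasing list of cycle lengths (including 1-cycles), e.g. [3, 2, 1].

The disjoint cycles are (A B G F E I)(C)(D)(H), with lengths 6, 1, 1, 1 in non-increasing order.

[6, 1, 1, 1]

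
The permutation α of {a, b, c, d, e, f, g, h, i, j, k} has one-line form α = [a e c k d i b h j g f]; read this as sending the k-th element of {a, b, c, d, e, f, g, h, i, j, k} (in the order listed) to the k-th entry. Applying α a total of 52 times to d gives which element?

j

Tracing d → k → … returns to d after 8 steps, so d lies in an 8-cycle (b e d k f i j g).
On an 8-cycle, α^8 is the identity, so α^52 = α^4 there (52 ≡ 4 mod 8).
Stepping 4 places around the cycle: d → k → f → i → j.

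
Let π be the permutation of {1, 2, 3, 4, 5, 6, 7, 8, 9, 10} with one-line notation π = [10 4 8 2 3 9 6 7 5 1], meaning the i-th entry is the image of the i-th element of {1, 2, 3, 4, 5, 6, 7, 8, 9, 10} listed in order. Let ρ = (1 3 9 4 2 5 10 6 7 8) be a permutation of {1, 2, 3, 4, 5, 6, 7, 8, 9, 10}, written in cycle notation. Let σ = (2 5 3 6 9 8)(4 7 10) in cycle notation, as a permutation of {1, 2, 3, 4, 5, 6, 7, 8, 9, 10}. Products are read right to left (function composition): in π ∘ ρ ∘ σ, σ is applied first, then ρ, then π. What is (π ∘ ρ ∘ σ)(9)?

Chase 9: σ(9) = 8; ρ(8) = 1; π(1) = 10. Hence (π ∘ ρ ∘ σ)(9) = 10.

10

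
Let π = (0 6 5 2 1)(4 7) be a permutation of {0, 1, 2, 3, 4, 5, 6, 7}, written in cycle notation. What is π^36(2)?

1

2 lies in the 5-cycle (0 6 5 2 1).
Since the cycle has length 5, π^36 acts on it the same as π^1 (36 mod 5 = 1).
Stepping 1 place around the cycle: 2 → 1.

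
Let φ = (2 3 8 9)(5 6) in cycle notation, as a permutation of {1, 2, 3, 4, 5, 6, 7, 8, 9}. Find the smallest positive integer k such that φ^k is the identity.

The disjoint cycles have lengths 4, 2, 1, 1, 1.
The order is lcm(4, 2) = 4.

4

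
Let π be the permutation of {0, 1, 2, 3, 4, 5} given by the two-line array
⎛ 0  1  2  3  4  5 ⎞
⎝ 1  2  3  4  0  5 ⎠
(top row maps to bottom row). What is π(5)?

The entry below 5 in the array is 5, so π(5) = 5.

5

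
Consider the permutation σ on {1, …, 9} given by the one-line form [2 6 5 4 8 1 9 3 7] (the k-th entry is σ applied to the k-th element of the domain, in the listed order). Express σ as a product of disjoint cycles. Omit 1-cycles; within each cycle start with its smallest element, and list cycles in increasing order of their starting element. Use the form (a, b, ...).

(1, 2, 6)(3, 5, 8)(7, 9)

From 1: 1 → 2 → 6 → 1, closing the cycle (1, 2, 6).
Repeating from the next unused element and collecting all non-trivial cycles gives (1, 2, 6)(3, 5, 8)(7, 9).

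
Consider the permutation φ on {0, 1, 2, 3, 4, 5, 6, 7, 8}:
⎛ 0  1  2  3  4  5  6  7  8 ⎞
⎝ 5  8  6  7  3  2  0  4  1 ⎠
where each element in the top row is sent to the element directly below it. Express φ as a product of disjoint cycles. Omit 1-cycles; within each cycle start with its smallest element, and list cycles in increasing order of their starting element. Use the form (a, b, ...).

(0, 5, 2, 6)(1, 8)(3, 7, 4)

Start at 0 and follow images: 0 → 5 → 2 → 6 → 0, giving the cycle (0, 5, 2, 6).
Repeating from the next unused element and collecting all non-trivial cycles gives (0, 5, 2, 6)(1, 8)(3, 7, 4).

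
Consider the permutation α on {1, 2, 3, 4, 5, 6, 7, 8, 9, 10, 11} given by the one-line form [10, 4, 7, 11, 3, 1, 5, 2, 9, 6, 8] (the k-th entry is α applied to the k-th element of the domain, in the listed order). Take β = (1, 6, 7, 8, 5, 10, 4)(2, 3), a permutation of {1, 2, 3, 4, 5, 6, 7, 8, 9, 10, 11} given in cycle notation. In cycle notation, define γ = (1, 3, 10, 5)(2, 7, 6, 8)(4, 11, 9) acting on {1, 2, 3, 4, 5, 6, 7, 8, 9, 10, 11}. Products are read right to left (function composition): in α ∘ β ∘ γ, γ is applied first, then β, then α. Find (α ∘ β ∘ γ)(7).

Chase 7: γ(7) = 6; β(6) = 7; α(7) = 5. Hence (α ∘ β ∘ γ)(7) = 5.

5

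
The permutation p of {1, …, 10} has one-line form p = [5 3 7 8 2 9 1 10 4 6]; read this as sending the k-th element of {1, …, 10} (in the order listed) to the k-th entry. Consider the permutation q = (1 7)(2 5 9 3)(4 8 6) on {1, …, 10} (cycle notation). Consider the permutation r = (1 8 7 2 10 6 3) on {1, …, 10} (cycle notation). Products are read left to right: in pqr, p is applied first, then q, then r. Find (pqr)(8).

6

Chase 8: p(8) = 10; q(10) = 10; r(10) = 6. Hence (pqr)(8) = 6.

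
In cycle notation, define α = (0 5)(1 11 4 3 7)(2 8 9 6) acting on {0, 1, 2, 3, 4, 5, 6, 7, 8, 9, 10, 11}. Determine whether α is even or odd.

The cycle lengths are 5, 4, 2, 1.
A cycle is odd iff its length is even; α has 2 even-length cycles, so sgn(α) = (−1)^2 and α is even.

even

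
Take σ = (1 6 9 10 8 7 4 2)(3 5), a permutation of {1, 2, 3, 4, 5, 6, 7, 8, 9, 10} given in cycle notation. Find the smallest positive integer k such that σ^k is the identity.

The cycle type of σ is (8, 2).
The order is lcm(8, 2) = 8.

8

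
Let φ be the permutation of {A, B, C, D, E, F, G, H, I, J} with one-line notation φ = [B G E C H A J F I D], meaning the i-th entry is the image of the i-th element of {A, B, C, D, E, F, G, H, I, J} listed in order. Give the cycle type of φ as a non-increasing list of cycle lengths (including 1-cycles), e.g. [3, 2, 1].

[9, 1]

The disjoint cycles are (A B G J D C E H F)(I), with lengths 9, 1 in non-increasing order.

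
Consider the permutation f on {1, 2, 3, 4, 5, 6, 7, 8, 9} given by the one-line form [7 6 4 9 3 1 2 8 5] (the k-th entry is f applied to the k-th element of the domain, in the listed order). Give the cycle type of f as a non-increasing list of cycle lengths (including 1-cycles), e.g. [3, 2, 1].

The disjoint cycles are (1, 7, 2, 6)(3, 4, 9, 5)(8), with lengths 4, 4, 1 in non-increasing order.

[4, 4, 1]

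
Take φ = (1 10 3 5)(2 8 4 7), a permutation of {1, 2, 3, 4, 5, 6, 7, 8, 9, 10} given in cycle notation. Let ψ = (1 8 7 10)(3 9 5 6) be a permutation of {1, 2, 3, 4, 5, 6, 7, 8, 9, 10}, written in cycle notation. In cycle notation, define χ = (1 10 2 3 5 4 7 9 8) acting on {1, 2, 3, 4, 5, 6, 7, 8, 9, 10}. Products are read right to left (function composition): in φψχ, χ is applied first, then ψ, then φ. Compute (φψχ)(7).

Chase 7: χ(7) = 9; ψ(9) = 5; φ(5) = 1. Hence (φψχ)(7) = 1.

1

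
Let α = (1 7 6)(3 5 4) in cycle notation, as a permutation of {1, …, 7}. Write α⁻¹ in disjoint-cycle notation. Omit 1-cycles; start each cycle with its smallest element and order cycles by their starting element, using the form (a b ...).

The inverse reverses each cycle.
Reversing each cycle of α and rotating so the smallest element leads gives (1 6 7)(3 4 5).

(1 6 7)(3 4 5)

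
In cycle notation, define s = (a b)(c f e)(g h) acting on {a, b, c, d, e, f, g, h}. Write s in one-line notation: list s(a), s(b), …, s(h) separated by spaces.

b a f d c e h g

Each element maps to the next entry in its cycle (wrapping to the front): a↦b, b↦a, c↦f, d↦d, e↦c, f↦e, g↦h, h↦g.
Listing these in domain order gives b a f d c e h g.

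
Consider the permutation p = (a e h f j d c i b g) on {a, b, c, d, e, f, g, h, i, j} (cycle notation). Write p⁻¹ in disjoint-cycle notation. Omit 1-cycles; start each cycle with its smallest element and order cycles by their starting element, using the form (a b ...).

(a g b i c d j f h e)

If p sends a → b within a cycle, p⁻¹ sends b → a; equivalently, reverse each cycle.
After reversing and putting each cycle's least element first, p⁻¹ = (a g b i c d j f h e).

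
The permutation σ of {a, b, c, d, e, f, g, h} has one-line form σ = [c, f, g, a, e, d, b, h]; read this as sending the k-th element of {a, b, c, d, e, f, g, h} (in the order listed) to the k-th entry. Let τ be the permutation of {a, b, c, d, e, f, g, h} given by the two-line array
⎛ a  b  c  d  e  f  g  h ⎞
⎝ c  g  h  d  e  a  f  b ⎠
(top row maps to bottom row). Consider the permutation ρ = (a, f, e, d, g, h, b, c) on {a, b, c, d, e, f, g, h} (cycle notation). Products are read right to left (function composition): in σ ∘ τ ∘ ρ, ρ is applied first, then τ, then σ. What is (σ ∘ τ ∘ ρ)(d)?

(σ ∘ τ ∘ ρ)(d) = σ(τ(ρ(d))). ρ(d) = g, then τ(g) = f, then σ(f) = d, so the result is d.

d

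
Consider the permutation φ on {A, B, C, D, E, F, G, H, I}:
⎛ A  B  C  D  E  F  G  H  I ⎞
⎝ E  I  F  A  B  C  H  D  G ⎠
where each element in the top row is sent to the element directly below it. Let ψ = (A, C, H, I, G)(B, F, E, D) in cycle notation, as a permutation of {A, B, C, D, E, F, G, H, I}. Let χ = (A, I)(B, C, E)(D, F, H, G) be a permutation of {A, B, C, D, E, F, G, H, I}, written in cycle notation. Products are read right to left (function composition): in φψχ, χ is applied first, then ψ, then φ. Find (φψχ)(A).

H

Apply the permutations in order: χ(A) = I, then ψ(I) = G, then φ(G) = H. So (φψχ)(A) = H.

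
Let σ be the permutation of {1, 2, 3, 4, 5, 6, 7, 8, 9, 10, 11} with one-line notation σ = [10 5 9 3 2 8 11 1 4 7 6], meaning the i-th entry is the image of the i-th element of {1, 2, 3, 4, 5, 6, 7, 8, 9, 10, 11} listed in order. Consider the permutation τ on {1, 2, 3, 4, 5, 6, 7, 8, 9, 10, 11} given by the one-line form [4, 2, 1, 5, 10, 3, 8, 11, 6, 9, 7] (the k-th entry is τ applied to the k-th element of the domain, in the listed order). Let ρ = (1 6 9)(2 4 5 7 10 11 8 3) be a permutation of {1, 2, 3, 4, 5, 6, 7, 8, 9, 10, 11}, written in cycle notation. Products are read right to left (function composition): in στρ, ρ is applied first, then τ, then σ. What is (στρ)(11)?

Chase 11: ρ(11) = 8; τ(8) = 11; σ(11) = 6. Hence (στρ)(11) = 6.

6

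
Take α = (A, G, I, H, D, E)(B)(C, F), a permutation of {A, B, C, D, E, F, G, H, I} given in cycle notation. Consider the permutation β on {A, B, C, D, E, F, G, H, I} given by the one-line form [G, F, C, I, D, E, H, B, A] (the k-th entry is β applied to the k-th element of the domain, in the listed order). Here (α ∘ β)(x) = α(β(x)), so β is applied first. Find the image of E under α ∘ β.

(α ∘ β)(E) = α(β(E)). β(E) = D, then α(D) = E. So (α ∘ β)(E) = E.

E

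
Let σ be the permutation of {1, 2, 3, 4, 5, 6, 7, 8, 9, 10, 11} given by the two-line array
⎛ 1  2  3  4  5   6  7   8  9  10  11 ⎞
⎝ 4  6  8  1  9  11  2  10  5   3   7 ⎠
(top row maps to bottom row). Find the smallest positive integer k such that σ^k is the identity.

The disjoint-cycle form of σ has cycle lengths 4, 3, 2, 2.
Since disjoint cycles commute, ord(σ) = lcm(4, 3, 2, 2) = 12.

12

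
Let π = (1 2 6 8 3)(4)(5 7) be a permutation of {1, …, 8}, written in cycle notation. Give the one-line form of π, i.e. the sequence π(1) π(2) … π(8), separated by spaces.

2 6 1 4 7 8 5 3

Each element maps to the next entry in its cycle (wrapping to the front): 1↦2, 2↦6, 3↦1, 4↦4, 5↦7, 6↦8, 7↦5, 8↦3.
Listing these in domain order gives 2 6 1 4 7 8 5 3.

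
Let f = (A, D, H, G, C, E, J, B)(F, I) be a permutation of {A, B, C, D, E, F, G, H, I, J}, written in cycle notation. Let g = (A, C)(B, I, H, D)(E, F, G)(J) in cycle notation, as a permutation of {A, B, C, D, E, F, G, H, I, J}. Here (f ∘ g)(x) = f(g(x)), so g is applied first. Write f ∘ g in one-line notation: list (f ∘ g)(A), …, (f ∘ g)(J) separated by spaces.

Chase each element through g then f: A → C → E; B → I → F; C → A → D; D → B → A; E → F → I; F → G → C; G → E → J; H → D → H; I → H → G; J → J → B.
So f ∘ g in one-line form is E F D A I C J H G B.

E F D A I C J H G B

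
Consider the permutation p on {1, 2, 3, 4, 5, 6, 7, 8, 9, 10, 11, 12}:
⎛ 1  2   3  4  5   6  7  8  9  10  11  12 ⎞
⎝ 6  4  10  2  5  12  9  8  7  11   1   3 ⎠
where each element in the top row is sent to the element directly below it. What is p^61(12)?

Tracing 12 → 3 → … returns to 12 after 6 steps, so 12 lies in a 6-cycle (1 6 12 3 10 11).
Since the cycle has length 6, p^61 acts on it the same as p^1 (61 mod 6 = 1).
Stepping 1 place around the cycle: 12 → 3.

3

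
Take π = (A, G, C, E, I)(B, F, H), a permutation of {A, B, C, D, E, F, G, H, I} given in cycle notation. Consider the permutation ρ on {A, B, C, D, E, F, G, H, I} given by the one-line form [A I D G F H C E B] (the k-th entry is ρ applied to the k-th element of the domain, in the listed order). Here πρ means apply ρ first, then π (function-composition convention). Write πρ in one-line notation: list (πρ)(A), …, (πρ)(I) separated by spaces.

For each element, apply ρ then π: A → A → G; B → I → A; C → D → D; D → G → C; E → F → H; F → H → B; G → C → E; H → E → I; I → B → F.
So πρ in one-line form is G A D C H B E I F.

G A D C H B E I F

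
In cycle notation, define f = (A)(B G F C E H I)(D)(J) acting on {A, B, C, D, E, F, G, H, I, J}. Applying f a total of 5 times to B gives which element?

B lies in the 7-cycle (B G F C E H I).
Advancing 5 steps from B: B → G → F → C → E → H.

H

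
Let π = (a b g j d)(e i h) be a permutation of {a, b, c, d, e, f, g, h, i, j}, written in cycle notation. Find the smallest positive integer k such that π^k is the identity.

15

The cycle type of π is (5, 3, 1, 1).
The order is lcm(5, 3) = 15.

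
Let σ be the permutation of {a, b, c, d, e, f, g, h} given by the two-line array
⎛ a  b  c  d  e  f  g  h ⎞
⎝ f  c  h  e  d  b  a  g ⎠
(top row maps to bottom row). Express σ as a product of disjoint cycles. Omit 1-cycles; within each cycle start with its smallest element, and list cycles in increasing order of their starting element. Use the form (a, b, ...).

(a, f, b, c, h, g)(d, e)

From a: a → f → b → c → h → g → a, closing the cycle (a, f, b, c, h, g).
Repeating from the next unused element and collecting all non-trivial cycles gives (a, f, b, c, h, g)(d, e).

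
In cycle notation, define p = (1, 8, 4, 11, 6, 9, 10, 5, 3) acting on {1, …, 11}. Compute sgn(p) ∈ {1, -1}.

The cycle lengths are 9, 1, 1.
A cycle of length ℓ contributes ℓ−1 transpositions, so p is a product of 8 transpositions — even.

1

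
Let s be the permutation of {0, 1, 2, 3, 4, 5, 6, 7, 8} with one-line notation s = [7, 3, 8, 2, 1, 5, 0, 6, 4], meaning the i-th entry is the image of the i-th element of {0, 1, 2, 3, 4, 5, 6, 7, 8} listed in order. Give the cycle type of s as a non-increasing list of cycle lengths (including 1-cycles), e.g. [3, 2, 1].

The disjoint cycles are (0 7 6)(1 3 2 8 4)(5), with lengths 5, 3, 1 in non-increasing order.

[5, 3, 1]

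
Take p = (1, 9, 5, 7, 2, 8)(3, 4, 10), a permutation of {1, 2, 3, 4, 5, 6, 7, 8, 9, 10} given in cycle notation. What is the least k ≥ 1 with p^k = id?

The cycle type of p is (6, 3, 1).
Since disjoint cycles commute, ord(p) = lcm(6, 3) = 6.

6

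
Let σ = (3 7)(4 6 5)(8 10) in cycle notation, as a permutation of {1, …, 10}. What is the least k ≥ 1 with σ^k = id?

The cycle type of σ is (3, 2, 2, 1, 1, 1).
The order of σ is the least common multiple of its cycle lengths: lcm(3, 2, 2) = 6.

6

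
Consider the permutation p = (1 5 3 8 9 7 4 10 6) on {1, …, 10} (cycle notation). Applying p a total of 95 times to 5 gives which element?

4

5 lies in the 9-cycle (1 5 3 8 9 7 4 10 6).
Powers repeat with period 9 on this cycle, and 95 mod 9 = 5, so p^95(5) = p^5(5).
Advancing 5 steps from 5: 5 → 3 → 8 → 9 → 7 → 4.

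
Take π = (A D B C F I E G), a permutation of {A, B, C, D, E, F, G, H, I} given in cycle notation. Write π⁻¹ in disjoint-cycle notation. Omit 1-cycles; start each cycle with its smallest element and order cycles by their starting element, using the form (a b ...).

(A G E I F C B D)

If π sends a → b within a cycle, π⁻¹ sends b → a; equivalently, reverse each cycle.
Reversing each cycle of π and rotating so the smallest element leads gives (A G E I F C B D).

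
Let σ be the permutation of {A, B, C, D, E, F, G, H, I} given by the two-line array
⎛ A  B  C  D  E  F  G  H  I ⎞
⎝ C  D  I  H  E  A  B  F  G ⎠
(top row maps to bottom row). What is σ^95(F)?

H

Tracing F → A → … returns to F after 8 steps, so F lies in an 8-cycle (A C I G B D H F).
Powers repeat with period 8 on this cycle, and 95 mod 8 = 7, so σ^95(F) = σ^7(F).
Advancing 7 steps from F: F → A → C → I → G → B → D → H.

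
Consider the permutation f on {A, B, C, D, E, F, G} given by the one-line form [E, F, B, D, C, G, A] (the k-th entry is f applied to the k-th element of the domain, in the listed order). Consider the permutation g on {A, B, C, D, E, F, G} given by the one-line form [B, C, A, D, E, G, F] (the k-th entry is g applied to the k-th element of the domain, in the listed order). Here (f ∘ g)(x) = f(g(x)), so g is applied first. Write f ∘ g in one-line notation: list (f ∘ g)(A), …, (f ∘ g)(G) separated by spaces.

Chase each element through g then f: A → B → F; B → C → B; C → A → E; D → D → D; E → E → C; F → G → A; G → F → G.
Collecting the images, f ∘ g = [F B E D C A G].

F B E D C A G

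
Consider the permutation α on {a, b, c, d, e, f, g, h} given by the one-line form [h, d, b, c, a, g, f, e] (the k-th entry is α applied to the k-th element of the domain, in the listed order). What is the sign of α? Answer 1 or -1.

-1

In disjoint-cycle form the cycle lengths are 3, 3, 2.
A cycle of length ℓ contributes ℓ−1 transpositions, so α is a product of 2 + 2 + 1 = 5 transpositions — odd.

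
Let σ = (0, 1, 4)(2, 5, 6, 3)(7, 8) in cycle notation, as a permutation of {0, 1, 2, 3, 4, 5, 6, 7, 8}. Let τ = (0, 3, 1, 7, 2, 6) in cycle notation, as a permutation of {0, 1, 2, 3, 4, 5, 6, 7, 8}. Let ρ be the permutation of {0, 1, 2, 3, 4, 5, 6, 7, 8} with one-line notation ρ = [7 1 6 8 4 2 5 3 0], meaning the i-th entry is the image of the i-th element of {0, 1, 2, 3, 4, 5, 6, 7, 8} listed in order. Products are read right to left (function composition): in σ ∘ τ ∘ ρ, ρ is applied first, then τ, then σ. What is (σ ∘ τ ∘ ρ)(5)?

3

Chase 5: ρ(5) = 2; τ(2) = 6; σ(6) = 3. Hence (σ ∘ τ ∘ ρ)(5) = 3.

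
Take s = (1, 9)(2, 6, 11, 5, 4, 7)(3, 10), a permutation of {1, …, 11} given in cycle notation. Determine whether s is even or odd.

odd

The cycle lengths are 6, 2, 2, 1.
A cycle of length ℓ contributes ℓ−1 transpositions, so s is a product of 5 + 1 + 1 = 7 transpositions — odd.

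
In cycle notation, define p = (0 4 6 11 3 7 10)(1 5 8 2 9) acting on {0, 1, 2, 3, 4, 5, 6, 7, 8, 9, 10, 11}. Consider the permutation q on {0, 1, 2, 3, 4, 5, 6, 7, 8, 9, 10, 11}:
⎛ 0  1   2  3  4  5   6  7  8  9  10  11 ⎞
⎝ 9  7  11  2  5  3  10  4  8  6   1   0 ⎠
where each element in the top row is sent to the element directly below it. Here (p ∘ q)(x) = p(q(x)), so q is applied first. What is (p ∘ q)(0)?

q(0) = 9, then p(9) = 1; composing gives (p ∘ q)(0) = 1.

1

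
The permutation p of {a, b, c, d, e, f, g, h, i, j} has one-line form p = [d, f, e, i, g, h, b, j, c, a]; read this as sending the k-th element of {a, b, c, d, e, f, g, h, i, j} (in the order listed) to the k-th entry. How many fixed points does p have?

No element satisfies p(x) = x, so there are 0 fixed points.

0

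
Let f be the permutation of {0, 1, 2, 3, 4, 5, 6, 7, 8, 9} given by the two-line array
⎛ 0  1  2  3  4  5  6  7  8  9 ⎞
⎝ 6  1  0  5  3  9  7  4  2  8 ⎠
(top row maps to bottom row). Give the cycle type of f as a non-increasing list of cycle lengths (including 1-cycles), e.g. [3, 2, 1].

The disjoint cycles are (0 6 7 4 3 5 9 8 2)(1), with lengths 9, 1 in non-increasing order.

[9, 1]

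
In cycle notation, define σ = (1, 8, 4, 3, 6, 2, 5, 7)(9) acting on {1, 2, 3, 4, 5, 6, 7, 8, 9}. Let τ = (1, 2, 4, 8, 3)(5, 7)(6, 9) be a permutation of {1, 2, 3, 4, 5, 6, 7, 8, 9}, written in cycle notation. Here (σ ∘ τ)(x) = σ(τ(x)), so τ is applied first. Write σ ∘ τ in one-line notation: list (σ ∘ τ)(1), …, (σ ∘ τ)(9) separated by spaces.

5 3 8 4 1 9 7 6 2

(σ ∘ τ)(x) = σ(τ(x)). Computing each image: σ(τ(1)) = σ(2) = 5, σ(τ(2)) = σ(4) = 3, σ(τ(3)) = σ(1) = 8, σ(τ(4)) = σ(8) = 4, σ(τ(5)) = σ(7) = 1, σ(τ(6)) = σ(9) = 9, σ(τ(7)) = σ(5) = 7, σ(τ(8)) = σ(3) = 6, σ(τ(9)) = σ(6) = 2.
Hence σ ∘ τ = [5 3 8 4 1 9 7 6 2].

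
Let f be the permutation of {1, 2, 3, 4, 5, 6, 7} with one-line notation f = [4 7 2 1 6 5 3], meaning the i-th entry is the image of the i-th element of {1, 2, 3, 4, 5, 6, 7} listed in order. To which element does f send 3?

2

3 is element number 3 of the domain, and entry number 3 of the one-line form is 2, so f(3) = 2.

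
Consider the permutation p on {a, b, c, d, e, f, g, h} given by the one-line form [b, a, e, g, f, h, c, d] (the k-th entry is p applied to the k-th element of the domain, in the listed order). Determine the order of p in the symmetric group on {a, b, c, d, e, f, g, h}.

The disjoint-cycle form of p has cycle lengths 6, 2.
Since disjoint cycles commute, ord(p) = lcm(6, 2) = 6.

6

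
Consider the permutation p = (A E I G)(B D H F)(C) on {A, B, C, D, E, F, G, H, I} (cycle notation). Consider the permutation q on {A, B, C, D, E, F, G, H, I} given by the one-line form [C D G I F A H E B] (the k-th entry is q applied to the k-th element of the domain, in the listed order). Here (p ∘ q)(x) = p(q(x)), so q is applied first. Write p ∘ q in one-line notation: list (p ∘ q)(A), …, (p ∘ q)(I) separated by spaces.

For each element, apply q then p: A → C → C; B → D → H; C → G → A; D → I → G; E → F → B; F → A → E; G → H → F; H → E → I; I → B → D.
Collecting the images, p ∘ q = [C H A G B E F I D].

C H A G B E F I D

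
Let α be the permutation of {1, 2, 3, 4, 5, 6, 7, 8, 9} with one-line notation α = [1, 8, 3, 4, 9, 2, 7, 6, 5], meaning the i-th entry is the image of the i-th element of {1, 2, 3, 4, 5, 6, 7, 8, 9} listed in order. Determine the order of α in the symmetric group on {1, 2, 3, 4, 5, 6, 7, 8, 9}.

6

The disjoint-cycle form of α has cycle lengths 3, 2, 1, 1, 1, 1.
The order is lcm(3, 2) = 6.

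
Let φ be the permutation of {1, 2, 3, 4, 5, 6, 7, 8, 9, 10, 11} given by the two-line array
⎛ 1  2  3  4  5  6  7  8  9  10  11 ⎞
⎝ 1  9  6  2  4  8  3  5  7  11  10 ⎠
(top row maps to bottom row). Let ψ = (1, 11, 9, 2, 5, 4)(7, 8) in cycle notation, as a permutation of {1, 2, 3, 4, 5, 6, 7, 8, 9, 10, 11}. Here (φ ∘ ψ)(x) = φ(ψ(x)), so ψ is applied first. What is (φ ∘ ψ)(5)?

First apply ψ: ψ(5) = 4, then φ(4) = 2. Thus (φ ∘ ψ)(5) = 2.

2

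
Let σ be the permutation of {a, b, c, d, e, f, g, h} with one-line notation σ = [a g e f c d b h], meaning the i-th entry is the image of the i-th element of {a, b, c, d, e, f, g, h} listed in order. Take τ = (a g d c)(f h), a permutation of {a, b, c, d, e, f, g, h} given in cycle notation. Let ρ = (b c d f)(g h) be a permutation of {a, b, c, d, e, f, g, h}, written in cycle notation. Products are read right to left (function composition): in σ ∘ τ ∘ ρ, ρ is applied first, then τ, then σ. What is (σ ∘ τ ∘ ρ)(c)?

Chase c: ρ(c) = d; τ(d) = c; σ(c) = e. Hence (σ ∘ τ ∘ ρ)(c) = e.

e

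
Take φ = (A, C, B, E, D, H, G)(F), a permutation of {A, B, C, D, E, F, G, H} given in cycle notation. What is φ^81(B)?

G

B lies in the 7-cycle (A, C, B, E, D, H, G).
Since the cycle has length 7, φ^81 acts on it the same as φ^4 (81 mod 7 = 4).
Advancing 4 steps from B: B → E → D → H → G.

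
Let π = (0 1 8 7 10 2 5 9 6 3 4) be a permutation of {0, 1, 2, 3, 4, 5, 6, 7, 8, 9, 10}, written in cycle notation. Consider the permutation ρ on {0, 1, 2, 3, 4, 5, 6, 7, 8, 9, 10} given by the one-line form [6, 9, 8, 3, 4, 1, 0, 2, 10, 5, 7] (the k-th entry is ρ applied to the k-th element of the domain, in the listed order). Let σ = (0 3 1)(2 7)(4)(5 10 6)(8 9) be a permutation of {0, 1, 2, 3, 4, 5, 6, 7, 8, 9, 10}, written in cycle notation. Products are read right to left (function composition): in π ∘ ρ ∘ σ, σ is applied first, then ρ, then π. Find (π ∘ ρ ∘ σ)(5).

Apply the permutations in order: σ(5) = 10, then ρ(10) = 7, then π(7) = 10. So (π ∘ ρ ∘ σ)(5) = 10.

10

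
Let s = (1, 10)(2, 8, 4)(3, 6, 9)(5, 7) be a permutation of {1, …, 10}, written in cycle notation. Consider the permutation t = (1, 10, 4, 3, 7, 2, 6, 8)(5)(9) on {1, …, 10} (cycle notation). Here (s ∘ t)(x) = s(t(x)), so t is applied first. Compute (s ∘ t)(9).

t(9) = 9, then s(9) = 3; composing gives (s ∘ t)(9) = 3.

3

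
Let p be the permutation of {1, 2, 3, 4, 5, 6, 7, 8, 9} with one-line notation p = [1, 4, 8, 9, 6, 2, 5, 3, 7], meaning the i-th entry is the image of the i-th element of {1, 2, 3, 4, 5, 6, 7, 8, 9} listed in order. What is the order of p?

6

The disjoint-cycle form of p has cycle lengths 6, 2, 1.
The order is lcm(6, 2) = 6.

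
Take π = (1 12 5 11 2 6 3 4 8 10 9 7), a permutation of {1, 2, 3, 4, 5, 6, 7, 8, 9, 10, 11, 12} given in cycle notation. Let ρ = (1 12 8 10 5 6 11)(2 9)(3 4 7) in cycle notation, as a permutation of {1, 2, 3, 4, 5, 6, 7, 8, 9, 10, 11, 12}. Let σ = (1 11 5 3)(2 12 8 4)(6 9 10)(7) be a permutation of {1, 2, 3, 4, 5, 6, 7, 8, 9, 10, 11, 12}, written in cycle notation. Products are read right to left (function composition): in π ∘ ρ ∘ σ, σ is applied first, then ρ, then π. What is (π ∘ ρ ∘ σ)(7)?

Chase 7: σ(7) = 7; ρ(7) = 3; π(3) = 4. Hence (π ∘ ρ ∘ σ)(7) = 4.

4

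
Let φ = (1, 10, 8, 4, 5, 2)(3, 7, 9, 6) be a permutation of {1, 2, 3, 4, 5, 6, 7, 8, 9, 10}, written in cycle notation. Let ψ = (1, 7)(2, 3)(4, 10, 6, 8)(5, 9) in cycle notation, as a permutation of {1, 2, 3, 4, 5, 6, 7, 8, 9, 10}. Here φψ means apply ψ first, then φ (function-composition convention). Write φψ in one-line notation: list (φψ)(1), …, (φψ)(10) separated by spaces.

For each element, apply ψ then φ: 1 → 7 → 9; 2 → 3 → 7; 3 → 2 → 1; 4 → 10 → 8; 5 → 9 → 6; 6 → 8 → 4; 7 → 1 → 10; 8 → 4 → 5; 9 → 5 → 2; 10 → 6 → 3.
Collecting the images, φψ = [9 7 1 8 6 4 10 5 2 3].

9 7 1 8 6 4 10 5 2 3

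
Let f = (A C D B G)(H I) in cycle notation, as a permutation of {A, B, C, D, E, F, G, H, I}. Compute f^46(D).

D lies in the 5-cycle (A C D B G).
On a 5-cycle, f^5 is the identity, so f^46 = f^1 there (46 ≡ 1 mod 5).
Advancing 1 step from D: D → B.

B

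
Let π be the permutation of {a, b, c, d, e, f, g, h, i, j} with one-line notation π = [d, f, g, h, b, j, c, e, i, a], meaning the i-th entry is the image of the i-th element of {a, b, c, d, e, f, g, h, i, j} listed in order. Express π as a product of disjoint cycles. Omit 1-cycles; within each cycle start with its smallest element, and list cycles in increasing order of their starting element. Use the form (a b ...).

Iterating π from a gives a → d → h → e → b → f → j → a; that is the 7-cycle (a d h e b f j).
Repeating from the next unused element and collecting all non-trivial cycles gives (a d h e b f j)(c g).

(a d h e b f j)(c g)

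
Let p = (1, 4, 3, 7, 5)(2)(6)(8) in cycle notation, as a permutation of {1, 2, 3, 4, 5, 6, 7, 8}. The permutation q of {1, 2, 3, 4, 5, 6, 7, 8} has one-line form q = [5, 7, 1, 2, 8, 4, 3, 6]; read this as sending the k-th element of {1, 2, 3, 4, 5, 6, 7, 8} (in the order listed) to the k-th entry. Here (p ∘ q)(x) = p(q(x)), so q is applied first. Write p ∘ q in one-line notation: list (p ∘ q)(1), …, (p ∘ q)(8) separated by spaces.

1 5 4 2 8 3 7 6

(p ∘ q)(x) = p(q(x)). Computing each image: p(q(1)) = p(5) = 1, p(q(2)) = p(7) = 5, p(q(3)) = p(1) = 4, p(q(4)) = p(2) = 2, p(q(5)) = p(8) = 8, p(q(6)) = p(4) = 3, p(q(7)) = p(3) = 7, p(q(8)) = p(6) = 6.
Hence p ∘ q = [1 5 4 2 8 3 7 6].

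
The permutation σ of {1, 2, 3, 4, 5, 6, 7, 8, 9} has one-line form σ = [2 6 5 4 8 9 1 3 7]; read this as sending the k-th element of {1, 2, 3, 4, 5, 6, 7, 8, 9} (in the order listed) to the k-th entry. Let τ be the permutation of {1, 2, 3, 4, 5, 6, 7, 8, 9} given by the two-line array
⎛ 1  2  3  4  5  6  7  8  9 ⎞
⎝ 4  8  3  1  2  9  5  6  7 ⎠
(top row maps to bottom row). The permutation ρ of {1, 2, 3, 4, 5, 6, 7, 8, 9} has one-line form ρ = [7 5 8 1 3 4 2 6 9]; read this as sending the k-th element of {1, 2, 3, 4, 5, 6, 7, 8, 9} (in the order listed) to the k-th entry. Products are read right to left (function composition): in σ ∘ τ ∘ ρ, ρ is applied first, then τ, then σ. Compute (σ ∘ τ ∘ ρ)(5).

Apply the permutations in order: ρ(5) = 3, then τ(3) = 3, then σ(3) = 5. So (σ ∘ τ ∘ ρ)(5) = 5.

5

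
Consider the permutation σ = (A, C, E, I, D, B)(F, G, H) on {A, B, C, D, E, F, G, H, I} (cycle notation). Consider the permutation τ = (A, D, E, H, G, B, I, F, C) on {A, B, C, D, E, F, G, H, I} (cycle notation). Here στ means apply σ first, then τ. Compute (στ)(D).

I

(στ)(D) = τ(σ(D)). σ(D) = B, then τ(B) = I. So (στ)(D) = I.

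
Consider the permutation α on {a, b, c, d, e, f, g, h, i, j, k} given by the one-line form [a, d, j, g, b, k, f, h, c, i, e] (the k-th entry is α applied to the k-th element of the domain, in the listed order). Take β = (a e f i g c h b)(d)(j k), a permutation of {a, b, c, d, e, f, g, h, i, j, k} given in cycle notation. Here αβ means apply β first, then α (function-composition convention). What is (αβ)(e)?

First apply β: β(e) = f, then α(f) = k. Thus (αβ)(e) = k.

k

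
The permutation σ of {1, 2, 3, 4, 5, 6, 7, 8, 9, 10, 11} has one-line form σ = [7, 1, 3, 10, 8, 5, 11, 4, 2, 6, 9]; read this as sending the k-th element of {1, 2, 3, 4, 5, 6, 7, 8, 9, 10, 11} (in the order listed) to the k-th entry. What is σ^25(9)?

9

Tracing 9 → 2 → … returns to 9 after 5 steps, so 9 lies in a 5-cycle (1 7 11 9 2).
On a 5-cycle, σ^5 is the identity, so σ^25 = σ^0 there (25 ≡ 0 mod 5).
So σ^25(9) = 9.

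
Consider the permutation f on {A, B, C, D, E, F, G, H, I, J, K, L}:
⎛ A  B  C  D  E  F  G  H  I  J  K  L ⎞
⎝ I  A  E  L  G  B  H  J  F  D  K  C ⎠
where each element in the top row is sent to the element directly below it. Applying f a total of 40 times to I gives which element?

Tracing I → F → … returns to I after 4 steps, so I lies in a 4-cycle (A I F B).
On a 4-cycle, f^4 is the identity, so f^40 = f^0 there (40 ≡ 0 mod 4).
So f^40(I) = I.

I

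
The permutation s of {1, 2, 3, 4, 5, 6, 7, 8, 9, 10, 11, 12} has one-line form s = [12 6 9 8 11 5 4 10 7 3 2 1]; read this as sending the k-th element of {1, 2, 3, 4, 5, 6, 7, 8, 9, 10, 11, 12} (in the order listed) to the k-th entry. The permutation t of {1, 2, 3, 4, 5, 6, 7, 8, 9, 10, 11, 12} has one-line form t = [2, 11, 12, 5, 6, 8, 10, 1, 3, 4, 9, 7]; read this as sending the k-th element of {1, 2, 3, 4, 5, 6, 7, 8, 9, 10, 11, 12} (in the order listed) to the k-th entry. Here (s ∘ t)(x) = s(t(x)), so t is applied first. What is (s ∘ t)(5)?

5

(s ∘ t)(5) = s(t(5)). t(5) = 6, then s(6) = 5. So (s ∘ t)(5) = 5.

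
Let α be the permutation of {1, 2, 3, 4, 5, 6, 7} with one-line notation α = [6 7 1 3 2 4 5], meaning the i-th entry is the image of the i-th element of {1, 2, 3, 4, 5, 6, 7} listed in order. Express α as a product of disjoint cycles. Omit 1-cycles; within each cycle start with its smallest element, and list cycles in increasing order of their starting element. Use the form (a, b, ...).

(1, 6, 4, 3)(2, 7, 5)

From 1: 1 → 6 → 4 → 3 → 1, closing the cycle (1, 6, 4, 3).
Continuing from each remaining unvisited element yields (1, 6, 4, 3)(2, 7, 5).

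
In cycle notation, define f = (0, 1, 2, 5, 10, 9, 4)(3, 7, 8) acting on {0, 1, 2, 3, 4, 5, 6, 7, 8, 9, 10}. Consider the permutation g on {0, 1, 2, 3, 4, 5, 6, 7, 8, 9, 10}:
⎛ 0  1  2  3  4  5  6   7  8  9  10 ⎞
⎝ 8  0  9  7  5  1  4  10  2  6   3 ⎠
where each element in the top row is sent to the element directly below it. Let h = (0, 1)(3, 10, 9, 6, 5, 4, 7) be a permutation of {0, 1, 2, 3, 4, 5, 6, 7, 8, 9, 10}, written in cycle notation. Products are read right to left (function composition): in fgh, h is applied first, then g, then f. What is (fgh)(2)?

Chase 2: h(2) = 2; g(2) = 9; f(9) = 4. Hence (fgh)(2) = 4.

4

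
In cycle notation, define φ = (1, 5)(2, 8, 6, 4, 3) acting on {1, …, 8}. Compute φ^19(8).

8 lies in the 5-cycle (2, 8, 6, 4, 3).
On a 5-cycle, φ^5 is the identity, so φ^19 = φ^4 there (19 ≡ 4 mod 5).
Advancing 4 steps from 8: 8 → 6 → 4 → 3 → 2.

2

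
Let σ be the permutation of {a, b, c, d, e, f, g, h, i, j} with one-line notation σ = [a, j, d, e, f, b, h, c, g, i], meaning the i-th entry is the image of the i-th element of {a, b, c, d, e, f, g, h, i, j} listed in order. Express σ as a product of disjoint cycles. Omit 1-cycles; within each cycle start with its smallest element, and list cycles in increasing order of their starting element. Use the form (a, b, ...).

(b, j, i, g, h, c, d, e, f)

From b: b → j → i → g → h → c → d → e → f → b, closing the cycle (b, j, i, g, h, c, d, e, f).
Repeating from the next unused element and collecting all non-trivial cycles gives (b, j, i, g, h, c, d, e, f).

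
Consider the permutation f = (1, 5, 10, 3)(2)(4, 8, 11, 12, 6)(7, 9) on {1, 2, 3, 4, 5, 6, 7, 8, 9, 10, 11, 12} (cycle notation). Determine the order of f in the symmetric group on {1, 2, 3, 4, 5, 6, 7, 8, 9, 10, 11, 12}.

20

The cycle type of f is (5, 4, 2, 1).
Since disjoint cycles commute, ord(f) = lcm(5, 4, 2) = 20.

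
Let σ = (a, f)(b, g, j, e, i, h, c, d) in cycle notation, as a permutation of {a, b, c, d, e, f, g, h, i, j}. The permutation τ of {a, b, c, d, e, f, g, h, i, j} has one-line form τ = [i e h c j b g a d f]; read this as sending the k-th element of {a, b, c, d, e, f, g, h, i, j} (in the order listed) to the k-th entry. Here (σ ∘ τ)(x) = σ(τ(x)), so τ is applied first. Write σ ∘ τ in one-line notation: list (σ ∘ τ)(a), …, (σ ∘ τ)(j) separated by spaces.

Chase each element through τ then σ: a → i → h; b → e → i; c → h → c; d → c → d; e → j → e; f → b → g; g → g → j; h → a → f; i → d → b; j → f → a.
Collecting the images, σ ∘ τ = [h i c d e g j f b a].

h i c d e g j f b a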